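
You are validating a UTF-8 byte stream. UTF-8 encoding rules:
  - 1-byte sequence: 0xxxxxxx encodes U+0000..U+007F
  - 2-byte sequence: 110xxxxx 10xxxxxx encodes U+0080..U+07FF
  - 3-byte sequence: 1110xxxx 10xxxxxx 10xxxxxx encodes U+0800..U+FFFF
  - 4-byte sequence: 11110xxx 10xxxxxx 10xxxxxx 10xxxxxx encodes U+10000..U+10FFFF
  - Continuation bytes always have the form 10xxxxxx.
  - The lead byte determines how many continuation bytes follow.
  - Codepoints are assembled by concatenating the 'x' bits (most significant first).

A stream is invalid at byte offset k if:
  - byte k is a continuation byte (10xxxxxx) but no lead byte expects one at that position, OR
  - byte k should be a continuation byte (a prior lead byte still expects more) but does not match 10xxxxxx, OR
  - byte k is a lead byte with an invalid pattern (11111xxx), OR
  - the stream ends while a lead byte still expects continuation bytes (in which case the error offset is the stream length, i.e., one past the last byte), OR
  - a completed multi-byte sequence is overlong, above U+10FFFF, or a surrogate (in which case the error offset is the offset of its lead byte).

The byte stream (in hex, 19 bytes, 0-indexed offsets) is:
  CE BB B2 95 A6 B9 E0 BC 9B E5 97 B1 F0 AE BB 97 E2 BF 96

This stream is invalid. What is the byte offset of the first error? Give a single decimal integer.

Answer: 2

Derivation:
Byte[0]=CE: 2-byte lead, need 1 cont bytes. acc=0xE
Byte[1]=BB: continuation. acc=(acc<<6)|0x3B=0x3BB
Completed: cp=U+03BB (starts at byte 0)
Byte[2]=B2: INVALID lead byte (not 0xxx/110x/1110/11110)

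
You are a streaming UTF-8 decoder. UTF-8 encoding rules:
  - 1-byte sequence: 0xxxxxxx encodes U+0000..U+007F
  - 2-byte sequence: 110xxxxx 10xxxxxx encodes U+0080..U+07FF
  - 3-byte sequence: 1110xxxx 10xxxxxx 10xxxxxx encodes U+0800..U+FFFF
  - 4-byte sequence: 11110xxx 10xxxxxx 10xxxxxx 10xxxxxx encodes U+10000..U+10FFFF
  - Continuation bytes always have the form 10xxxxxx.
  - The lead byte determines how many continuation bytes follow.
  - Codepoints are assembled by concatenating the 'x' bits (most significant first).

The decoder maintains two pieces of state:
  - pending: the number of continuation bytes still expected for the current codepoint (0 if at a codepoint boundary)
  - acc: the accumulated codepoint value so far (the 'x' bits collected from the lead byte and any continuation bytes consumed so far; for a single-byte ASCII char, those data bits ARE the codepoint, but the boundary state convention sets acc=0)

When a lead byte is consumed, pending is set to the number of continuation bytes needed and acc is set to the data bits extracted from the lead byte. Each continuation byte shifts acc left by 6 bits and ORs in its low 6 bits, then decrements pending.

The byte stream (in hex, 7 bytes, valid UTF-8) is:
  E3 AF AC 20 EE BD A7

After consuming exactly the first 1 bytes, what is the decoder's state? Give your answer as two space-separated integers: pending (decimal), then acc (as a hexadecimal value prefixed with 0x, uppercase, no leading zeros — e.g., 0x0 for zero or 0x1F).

Answer: 2 0x3

Derivation:
Byte[0]=E3: 3-byte lead. pending=2, acc=0x3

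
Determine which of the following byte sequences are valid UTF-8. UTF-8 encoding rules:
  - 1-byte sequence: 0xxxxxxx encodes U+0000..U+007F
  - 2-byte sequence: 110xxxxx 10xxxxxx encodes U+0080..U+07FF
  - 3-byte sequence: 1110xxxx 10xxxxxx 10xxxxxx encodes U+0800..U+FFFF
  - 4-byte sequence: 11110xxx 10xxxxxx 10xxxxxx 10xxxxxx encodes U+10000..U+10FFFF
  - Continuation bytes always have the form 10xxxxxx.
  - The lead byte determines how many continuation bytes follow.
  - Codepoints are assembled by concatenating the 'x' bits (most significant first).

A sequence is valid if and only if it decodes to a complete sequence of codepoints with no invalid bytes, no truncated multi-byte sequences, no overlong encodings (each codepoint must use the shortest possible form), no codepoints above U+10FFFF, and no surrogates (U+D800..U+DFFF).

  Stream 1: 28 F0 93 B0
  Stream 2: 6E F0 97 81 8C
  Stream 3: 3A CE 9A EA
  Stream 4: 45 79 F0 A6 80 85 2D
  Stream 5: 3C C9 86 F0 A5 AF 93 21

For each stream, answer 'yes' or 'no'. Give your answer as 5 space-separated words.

Answer: no yes no yes yes

Derivation:
Stream 1: error at byte offset 4. INVALID
Stream 2: decodes cleanly. VALID
Stream 3: error at byte offset 4. INVALID
Stream 4: decodes cleanly. VALID
Stream 5: decodes cleanly. VALID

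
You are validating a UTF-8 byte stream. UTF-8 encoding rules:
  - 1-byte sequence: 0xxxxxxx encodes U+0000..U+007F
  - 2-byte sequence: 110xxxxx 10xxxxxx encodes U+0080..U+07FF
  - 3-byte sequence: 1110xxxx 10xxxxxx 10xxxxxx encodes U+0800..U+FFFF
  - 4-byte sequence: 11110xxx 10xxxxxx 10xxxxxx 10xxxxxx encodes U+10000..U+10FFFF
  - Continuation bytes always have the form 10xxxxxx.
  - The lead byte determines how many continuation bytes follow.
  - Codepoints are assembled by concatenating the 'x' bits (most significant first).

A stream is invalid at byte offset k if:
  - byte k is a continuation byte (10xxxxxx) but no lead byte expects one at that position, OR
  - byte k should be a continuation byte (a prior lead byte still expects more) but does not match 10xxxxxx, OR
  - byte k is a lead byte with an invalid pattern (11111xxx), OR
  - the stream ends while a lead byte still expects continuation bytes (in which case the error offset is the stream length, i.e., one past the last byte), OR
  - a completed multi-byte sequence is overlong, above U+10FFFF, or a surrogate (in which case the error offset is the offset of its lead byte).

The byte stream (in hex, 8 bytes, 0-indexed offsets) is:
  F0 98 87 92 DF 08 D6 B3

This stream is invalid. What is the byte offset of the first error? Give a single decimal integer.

Byte[0]=F0: 4-byte lead, need 3 cont bytes. acc=0x0
Byte[1]=98: continuation. acc=(acc<<6)|0x18=0x18
Byte[2]=87: continuation. acc=(acc<<6)|0x07=0x607
Byte[3]=92: continuation. acc=(acc<<6)|0x12=0x181D2
Completed: cp=U+181D2 (starts at byte 0)
Byte[4]=DF: 2-byte lead, need 1 cont bytes. acc=0x1F
Byte[5]=08: expected 10xxxxxx continuation. INVALID

Answer: 5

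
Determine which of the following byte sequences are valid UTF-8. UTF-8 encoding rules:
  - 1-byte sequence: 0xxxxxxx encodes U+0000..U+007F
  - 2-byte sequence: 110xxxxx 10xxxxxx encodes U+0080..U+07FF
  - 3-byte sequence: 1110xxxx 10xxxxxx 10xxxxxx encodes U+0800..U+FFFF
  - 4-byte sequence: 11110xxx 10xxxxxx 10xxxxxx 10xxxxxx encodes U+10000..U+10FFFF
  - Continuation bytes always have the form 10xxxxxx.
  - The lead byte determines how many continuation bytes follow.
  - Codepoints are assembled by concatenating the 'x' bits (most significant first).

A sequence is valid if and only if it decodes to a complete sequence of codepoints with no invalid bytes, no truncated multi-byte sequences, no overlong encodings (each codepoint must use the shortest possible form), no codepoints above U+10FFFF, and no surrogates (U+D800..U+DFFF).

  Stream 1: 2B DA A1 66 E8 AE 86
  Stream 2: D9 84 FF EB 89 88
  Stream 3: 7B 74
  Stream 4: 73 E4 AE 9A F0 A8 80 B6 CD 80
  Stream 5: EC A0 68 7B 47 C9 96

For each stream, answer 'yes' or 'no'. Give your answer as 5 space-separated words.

Stream 1: decodes cleanly. VALID
Stream 2: error at byte offset 2. INVALID
Stream 3: decodes cleanly. VALID
Stream 4: decodes cleanly. VALID
Stream 5: error at byte offset 2. INVALID

Answer: yes no yes yes no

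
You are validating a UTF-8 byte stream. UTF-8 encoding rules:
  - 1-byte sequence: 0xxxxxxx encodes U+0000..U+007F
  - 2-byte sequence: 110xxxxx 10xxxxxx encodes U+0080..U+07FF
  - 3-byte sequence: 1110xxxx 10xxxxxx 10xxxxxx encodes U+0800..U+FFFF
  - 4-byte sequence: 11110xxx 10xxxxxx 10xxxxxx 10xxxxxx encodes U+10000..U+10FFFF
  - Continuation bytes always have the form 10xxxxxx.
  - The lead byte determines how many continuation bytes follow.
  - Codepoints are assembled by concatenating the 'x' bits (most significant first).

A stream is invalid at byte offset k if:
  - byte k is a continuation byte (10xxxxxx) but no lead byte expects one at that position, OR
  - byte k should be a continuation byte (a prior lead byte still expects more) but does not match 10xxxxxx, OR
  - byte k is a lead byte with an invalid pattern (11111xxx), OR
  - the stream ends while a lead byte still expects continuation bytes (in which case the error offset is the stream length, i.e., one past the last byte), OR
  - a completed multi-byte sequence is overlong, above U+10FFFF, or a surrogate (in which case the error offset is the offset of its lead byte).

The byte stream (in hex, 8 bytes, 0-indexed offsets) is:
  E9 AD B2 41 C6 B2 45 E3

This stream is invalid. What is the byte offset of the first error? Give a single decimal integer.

Answer: 8

Derivation:
Byte[0]=E9: 3-byte lead, need 2 cont bytes. acc=0x9
Byte[1]=AD: continuation. acc=(acc<<6)|0x2D=0x26D
Byte[2]=B2: continuation. acc=(acc<<6)|0x32=0x9B72
Completed: cp=U+9B72 (starts at byte 0)
Byte[3]=41: 1-byte ASCII. cp=U+0041
Byte[4]=C6: 2-byte lead, need 1 cont bytes. acc=0x6
Byte[5]=B2: continuation. acc=(acc<<6)|0x32=0x1B2
Completed: cp=U+01B2 (starts at byte 4)
Byte[6]=45: 1-byte ASCII. cp=U+0045
Byte[7]=E3: 3-byte lead, need 2 cont bytes. acc=0x3
Byte[8]: stream ended, expected continuation. INVALID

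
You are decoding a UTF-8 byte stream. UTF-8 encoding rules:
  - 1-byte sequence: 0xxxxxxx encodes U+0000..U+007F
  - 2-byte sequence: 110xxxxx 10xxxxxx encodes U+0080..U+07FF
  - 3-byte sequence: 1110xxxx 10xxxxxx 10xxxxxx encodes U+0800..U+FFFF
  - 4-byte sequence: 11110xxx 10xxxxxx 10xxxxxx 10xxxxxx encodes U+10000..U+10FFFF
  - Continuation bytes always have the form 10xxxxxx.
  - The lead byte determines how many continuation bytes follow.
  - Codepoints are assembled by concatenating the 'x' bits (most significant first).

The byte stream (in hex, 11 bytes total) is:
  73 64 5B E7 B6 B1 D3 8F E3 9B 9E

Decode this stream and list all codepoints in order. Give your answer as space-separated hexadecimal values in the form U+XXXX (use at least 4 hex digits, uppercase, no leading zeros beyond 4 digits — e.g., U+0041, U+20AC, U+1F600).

Answer: U+0073 U+0064 U+005B U+7DB1 U+04CF U+36DE

Derivation:
Byte[0]=73: 1-byte ASCII. cp=U+0073
Byte[1]=64: 1-byte ASCII. cp=U+0064
Byte[2]=5B: 1-byte ASCII. cp=U+005B
Byte[3]=E7: 3-byte lead, need 2 cont bytes. acc=0x7
Byte[4]=B6: continuation. acc=(acc<<6)|0x36=0x1F6
Byte[5]=B1: continuation. acc=(acc<<6)|0x31=0x7DB1
Completed: cp=U+7DB1 (starts at byte 3)
Byte[6]=D3: 2-byte lead, need 1 cont bytes. acc=0x13
Byte[7]=8F: continuation. acc=(acc<<6)|0x0F=0x4CF
Completed: cp=U+04CF (starts at byte 6)
Byte[8]=E3: 3-byte lead, need 2 cont bytes. acc=0x3
Byte[9]=9B: continuation. acc=(acc<<6)|0x1B=0xDB
Byte[10]=9E: continuation. acc=(acc<<6)|0x1E=0x36DE
Completed: cp=U+36DE (starts at byte 8)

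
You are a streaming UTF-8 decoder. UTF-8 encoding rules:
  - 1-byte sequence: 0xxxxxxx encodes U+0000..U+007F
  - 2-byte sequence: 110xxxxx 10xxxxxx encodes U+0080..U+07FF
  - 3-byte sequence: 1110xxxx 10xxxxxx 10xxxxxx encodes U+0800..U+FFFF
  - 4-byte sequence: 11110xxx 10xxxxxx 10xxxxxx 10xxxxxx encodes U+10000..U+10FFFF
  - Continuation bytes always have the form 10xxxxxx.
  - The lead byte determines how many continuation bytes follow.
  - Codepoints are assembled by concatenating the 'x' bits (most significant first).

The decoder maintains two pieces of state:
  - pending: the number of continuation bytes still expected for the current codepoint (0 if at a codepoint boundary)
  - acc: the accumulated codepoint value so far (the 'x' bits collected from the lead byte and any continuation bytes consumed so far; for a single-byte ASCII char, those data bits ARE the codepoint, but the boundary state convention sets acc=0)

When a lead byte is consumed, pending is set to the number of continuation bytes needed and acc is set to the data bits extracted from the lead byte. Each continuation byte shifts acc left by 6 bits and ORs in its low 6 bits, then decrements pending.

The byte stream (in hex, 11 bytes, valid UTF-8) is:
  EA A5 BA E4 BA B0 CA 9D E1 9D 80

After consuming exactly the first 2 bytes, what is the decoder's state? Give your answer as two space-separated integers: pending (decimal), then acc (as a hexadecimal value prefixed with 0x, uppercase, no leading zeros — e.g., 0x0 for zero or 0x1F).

Answer: 1 0x2A5

Derivation:
Byte[0]=EA: 3-byte lead. pending=2, acc=0xA
Byte[1]=A5: continuation. acc=(acc<<6)|0x25=0x2A5, pending=1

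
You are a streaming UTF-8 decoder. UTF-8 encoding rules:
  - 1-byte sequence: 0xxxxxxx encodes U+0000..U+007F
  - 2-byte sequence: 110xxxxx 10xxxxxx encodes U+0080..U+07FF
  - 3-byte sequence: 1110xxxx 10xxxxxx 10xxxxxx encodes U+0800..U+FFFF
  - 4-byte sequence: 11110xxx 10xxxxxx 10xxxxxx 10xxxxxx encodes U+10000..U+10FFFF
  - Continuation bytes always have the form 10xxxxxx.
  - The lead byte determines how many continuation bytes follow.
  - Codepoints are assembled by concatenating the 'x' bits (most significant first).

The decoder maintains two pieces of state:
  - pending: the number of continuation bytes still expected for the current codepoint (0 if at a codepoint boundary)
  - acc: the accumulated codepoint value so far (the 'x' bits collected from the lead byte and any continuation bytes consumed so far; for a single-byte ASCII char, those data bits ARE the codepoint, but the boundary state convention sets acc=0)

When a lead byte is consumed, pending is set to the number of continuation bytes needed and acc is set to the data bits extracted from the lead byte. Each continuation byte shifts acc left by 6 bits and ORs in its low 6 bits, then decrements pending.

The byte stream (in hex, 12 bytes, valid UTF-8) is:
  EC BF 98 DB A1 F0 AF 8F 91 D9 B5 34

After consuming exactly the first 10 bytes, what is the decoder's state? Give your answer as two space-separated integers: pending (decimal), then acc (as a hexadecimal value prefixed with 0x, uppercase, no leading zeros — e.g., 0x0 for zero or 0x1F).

Byte[0]=EC: 3-byte lead. pending=2, acc=0xC
Byte[1]=BF: continuation. acc=(acc<<6)|0x3F=0x33F, pending=1
Byte[2]=98: continuation. acc=(acc<<6)|0x18=0xCFD8, pending=0
Byte[3]=DB: 2-byte lead. pending=1, acc=0x1B
Byte[4]=A1: continuation. acc=(acc<<6)|0x21=0x6E1, pending=0
Byte[5]=F0: 4-byte lead. pending=3, acc=0x0
Byte[6]=AF: continuation. acc=(acc<<6)|0x2F=0x2F, pending=2
Byte[7]=8F: continuation. acc=(acc<<6)|0x0F=0xBCF, pending=1
Byte[8]=91: continuation. acc=(acc<<6)|0x11=0x2F3D1, pending=0
Byte[9]=D9: 2-byte lead. pending=1, acc=0x19

Answer: 1 0x19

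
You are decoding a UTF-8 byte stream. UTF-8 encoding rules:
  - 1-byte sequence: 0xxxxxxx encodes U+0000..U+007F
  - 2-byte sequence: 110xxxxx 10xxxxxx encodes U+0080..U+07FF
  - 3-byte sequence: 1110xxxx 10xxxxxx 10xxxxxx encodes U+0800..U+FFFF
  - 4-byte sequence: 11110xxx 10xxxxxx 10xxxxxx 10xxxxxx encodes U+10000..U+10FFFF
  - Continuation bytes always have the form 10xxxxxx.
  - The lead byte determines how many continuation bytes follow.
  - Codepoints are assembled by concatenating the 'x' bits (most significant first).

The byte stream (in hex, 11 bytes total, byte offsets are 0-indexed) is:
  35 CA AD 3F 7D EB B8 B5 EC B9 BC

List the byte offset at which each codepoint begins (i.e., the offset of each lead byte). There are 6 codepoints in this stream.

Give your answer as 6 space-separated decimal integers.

Answer: 0 1 3 4 5 8

Derivation:
Byte[0]=35: 1-byte ASCII. cp=U+0035
Byte[1]=CA: 2-byte lead, need 1 cont bytes. acc=0xA
Byte[2]=AD: continuation. acc=(acc<<6)|0x2D=0x2AD
Completed: cp=U+02AD (starts at byte 1)
Byte[3]=3F: 1-byte ASCII. cp=U+003F
Byte[4]=7D: 1-byte ASCII. cp=U+007D
Byte[5]=EB: 3-byte lead, need 2 cont bytes. acc=0xB
Byte[6]=B8: continuation. acc=(acc<<6)|0x38=0x2F8
Byte[7]=B5: continuation. acc=(acc<<6)|0x35=0xBE35
Completed: cp=U+BE35 (starts at byte 5)
Byte[8]=EC: 3-byte lead, need 2 cont bytes. acc=0xC
Byte[9]=B9: continuation. acc=(acc<<6)|0x39=0x339
Byte[10]=BC: continuation. acc=(acc<<6)|0x3C=0xCE7C
Completed: cp=U+CE7C (starts at byte 8)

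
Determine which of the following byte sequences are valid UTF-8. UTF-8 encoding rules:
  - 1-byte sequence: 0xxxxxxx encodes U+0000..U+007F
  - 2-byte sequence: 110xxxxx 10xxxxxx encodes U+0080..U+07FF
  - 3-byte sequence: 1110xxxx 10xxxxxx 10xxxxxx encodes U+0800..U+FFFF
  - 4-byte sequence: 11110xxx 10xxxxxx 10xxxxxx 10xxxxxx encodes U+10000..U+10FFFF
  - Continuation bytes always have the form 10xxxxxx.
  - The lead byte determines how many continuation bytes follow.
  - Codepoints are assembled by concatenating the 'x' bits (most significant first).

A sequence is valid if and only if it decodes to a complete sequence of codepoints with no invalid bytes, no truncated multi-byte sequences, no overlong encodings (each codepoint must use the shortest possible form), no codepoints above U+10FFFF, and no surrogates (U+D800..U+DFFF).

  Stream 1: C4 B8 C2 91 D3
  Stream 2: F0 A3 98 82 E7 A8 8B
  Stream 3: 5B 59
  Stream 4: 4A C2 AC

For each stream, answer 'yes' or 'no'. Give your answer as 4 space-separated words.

Stream 1: error at byte offset 5. INVALID
Stream 2: decodes cleanly. VALID
Stream 3: decodes cleanly. VALID
Stream 4: decodes cleanly. VALID

Answer: no yes yes yes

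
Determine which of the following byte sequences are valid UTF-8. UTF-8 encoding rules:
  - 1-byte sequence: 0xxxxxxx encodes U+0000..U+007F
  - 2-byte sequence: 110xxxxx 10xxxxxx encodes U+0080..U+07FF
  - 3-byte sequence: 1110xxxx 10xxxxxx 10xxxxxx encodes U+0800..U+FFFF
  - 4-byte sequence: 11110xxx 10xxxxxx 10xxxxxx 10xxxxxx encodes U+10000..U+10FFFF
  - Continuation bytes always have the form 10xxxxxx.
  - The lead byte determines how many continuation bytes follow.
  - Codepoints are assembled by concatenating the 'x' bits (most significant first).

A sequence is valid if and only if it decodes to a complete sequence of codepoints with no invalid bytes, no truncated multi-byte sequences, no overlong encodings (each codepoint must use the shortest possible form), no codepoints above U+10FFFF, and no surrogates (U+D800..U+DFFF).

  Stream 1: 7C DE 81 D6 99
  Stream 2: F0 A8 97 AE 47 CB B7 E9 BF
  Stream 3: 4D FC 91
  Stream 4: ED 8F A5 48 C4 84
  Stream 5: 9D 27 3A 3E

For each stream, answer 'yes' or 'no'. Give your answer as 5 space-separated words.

Answer: yes no no yes no

Derivation:
Stream 1: decodes cleanly. VALID
Stream 2: error at byte offset 9. INVALID
Stream 3: error at byte offset 1. INVALID
Stream 4: decodes cleanly. VALID
Stream 5: error at byte offset 0. INVALID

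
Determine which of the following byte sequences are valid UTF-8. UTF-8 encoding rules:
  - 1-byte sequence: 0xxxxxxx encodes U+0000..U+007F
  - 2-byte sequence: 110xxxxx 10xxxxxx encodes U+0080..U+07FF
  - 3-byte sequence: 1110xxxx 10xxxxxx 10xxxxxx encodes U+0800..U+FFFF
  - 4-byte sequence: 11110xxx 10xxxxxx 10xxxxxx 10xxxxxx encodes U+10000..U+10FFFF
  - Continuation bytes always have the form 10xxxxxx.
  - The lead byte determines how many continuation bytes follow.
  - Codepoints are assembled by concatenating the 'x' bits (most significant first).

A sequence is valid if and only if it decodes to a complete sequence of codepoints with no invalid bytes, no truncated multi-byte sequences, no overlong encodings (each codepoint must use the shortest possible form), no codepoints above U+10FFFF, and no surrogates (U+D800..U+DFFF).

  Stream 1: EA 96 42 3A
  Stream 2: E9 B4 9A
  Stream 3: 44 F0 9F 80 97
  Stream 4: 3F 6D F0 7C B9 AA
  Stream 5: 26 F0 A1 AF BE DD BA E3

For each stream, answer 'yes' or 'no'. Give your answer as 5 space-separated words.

Answer: no yes yes no no

Derivation:
Stream 1: error at byte offset 2. INVALID
Stream 2: decodes cleanly. VALID
Stream 3: decodes cleanly. VALID
Stream 4: error at byte offset 3. INVALID
Stream 5: error at byte offset 8. INVALID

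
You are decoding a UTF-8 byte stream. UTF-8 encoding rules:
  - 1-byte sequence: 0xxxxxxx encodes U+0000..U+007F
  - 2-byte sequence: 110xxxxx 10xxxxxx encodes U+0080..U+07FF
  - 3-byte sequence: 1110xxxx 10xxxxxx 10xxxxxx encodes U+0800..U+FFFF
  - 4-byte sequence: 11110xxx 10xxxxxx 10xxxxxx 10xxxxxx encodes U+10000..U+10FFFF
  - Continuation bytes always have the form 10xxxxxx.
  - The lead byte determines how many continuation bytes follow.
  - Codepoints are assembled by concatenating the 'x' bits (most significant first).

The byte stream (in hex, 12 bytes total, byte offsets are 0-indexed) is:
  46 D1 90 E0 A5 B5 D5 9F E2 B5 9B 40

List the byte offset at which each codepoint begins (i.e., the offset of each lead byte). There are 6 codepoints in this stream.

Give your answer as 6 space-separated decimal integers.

Byte[0]=46: 1-byte ASCII. cp=U+0046
Byte[1]=D1: 2-byte lead, need 1 cont bytes. acc=0x11
Byte[2]=90: continuation. acc=(acc<<6)|0x10=0x450
Completed: cp=U+0450 (starts at byte 1)
Byte[3]=E0: 3-byte lead, need 2 cont bytes. acc=0x0
Byte[4]=A5: continuation. acc=(acc<<6)|0x25=0x25
Byte[5]=B5: continuation. acc=(acc<<6)|0x35=0x975
Completed: cp=U+0975 (starts at byte 3)
Byte[6]=D5: 2-byte lead, need 1 cont bytes. acc=0x15
Byte[7]=9F: continuation. acc=(acc<<6)|0x1F=0x55F
Completed: cp=U+055F (starts at byte 6)
Byte[8]=E2: 3-byte lead, need 2 cont bytes. acc=0x2
Byte[9]=B5: continuation. acc=(acc<<6)|0x35=0xB5
Byte[10]=9B: continuation. acc=(acc<<6)|0x1B=0x2D5B
Completed: cp=U+2D5B (starts at byte 8)
Byte[11]=40: 1-byte ASCII. cp=U+0040

Answer: 0 1 3 6 8 11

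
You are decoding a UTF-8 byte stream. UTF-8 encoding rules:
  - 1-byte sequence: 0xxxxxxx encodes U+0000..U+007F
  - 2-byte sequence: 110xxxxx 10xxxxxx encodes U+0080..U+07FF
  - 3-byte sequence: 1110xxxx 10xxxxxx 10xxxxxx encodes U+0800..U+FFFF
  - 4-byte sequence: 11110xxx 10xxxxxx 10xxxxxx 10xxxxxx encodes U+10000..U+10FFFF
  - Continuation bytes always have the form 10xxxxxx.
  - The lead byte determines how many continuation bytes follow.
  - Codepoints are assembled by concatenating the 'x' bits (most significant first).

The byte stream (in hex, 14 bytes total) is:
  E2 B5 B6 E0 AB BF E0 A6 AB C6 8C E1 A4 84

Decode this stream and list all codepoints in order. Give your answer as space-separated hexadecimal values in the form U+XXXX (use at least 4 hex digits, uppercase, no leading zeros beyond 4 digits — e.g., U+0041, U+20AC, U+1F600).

Answer: U+2D76 U+0AFF U+09AB U+018C U+1904

Derivation:
Byte[0]=E2: 3-byte lead, need 2 cont bytes. acc=0x2
Byte[1]=B5: continuation. acc=(acc<<6)|0x35=0xB5
Byte[2]=B6: continuation. acc=(acc<<6)|0x36=0x2D76
Completed: cp=U+2D76 (starts at byte 0)
Byte[3]=E0: 3-byte lead, need 2 cont bytes. acc=0x0
Byte[4]=AB: continuation. acc=(acc<<6)|0x2B=0x2B
Byte[5]=BF: continuation. acc=(acc<<6)|0x3F=0xAFF
Completed: cp=U+0AFF (starts at byte 3)
Byte[6]=E0: 3-byte lead, need 2 cont bytes. acc=0x0
Byte[7]=A6: continuation. acc=(acc<<6)|0x26=0x26
Byte[8]=AB: continuation. acc=(acc<<6)|0x2B=0x9AB
Completed: cp=U+09AB (starts at byte 6)
Byte[9]=C6: 2-byte lead, need 1 cont bytes. acc=0x6
Byte[10]=8C: continuation. acc=(acc<<6)|0x0C=0x18C
Completed: cp=U+018C (starts at byte 9)
Byte[11]=E1: 3-byte lead, need 2 cont bytes. acc=0x1
Byte[12]=A4: continuation. acc=(acc<<6)|0x24=0x64
Byte[13]=84: continuation. acc=(acc<<6)|0x04=0x1904
Completed: cp=U+1904 (starts at byte 11)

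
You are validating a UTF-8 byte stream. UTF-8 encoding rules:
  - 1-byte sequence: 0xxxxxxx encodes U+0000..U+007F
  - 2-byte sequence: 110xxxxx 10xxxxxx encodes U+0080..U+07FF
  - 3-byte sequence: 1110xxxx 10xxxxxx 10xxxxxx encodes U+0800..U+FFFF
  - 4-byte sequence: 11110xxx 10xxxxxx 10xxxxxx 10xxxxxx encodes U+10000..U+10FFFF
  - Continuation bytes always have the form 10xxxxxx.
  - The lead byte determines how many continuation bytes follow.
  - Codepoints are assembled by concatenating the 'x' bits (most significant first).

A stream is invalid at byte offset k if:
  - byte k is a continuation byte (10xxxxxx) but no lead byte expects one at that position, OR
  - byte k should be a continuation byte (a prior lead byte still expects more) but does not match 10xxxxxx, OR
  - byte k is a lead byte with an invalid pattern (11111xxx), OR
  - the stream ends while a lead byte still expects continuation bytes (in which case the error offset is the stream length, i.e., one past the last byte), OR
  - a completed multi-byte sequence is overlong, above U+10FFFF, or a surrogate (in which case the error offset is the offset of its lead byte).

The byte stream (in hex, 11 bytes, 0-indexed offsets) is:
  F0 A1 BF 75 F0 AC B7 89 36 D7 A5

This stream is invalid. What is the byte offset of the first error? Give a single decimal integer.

Byte[0]=F0: 4-byte lead, need 3 cont bytes. acc=0x0
Byte[1]=A1: continuation. acc=(acc<<6)|0x21=0x21
Byte[2]=BF: continuation. acc=(acc<<6)|0x3F=0x87F
Byte[3]=75: expected 10xxxxxx continuation. INVALID

Answer: 3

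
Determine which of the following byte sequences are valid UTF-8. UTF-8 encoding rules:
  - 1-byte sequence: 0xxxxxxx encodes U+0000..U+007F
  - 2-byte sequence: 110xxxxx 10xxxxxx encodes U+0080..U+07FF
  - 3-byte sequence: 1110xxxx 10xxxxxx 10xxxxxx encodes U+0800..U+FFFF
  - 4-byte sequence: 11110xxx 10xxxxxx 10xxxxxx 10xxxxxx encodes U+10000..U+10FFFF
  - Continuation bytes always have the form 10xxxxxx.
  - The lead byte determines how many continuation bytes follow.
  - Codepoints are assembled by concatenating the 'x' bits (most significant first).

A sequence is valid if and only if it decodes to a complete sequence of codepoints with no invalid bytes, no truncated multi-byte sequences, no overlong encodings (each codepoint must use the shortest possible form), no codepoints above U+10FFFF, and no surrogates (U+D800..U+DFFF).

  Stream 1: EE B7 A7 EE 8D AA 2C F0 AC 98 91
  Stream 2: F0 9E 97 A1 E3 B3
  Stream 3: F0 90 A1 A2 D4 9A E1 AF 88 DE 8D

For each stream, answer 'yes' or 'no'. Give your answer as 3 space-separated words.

Answer: yes no yes

Derivation:
Stream 1: decodes cleanly. VALID
Stream 2: error at byte offset 6. INVALID
Stream 3: decodes cleanly. VALID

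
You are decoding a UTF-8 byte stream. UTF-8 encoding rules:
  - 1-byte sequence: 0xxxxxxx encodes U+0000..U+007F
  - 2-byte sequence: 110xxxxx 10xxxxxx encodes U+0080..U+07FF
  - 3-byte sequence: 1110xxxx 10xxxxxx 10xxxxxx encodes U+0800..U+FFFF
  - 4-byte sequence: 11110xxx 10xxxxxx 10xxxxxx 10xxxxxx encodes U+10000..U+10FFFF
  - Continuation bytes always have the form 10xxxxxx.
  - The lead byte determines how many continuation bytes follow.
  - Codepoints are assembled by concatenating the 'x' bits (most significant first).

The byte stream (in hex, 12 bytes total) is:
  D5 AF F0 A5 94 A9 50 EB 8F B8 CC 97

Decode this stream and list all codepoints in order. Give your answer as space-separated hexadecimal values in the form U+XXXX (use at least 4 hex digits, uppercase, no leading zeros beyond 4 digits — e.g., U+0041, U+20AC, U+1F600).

Byte[0]=D5: 2-byte lead, need 1 cont bytes. acc=0x15
Byte[1]=AF: continuation. acc=(acc<<6)|0x2F=0x56F
Completed: cp=U+056F (starts at byte 0)
Byte[2]=F0: 4-byte lead, need 3 cont bytes. acc=0x0
Byte[3]=A5: continuation. acc=(acc<<6)|0x25=0x25
Byte[4]=94: continuation. acc=(acc<<6)|0x14=0x954
Byte[5]=A9: continuation. acc=(acc<<6)|0x29=0x25529
Completed: cp=U+25529 (starts at byte 2)
Byte[6]=50: 1-byte ASCII. cp=U+0050
Byte[7]=EB: 3-byte lead, need 2 cont bytes. acc=0xB
Byte[8]=8F: continuation. acc=(acc<<6)|0x0F=0x2CF
Byte[9]=B8: continuation. acc=(acc<<6)|0x38=0xB3F8
Completed: cp=U+B3F8 (starts at byte 7)
Byte[10]=CC: 2-byte lead, need 1 cont bytes. acc=0xC
Byte[11]=97: continuation. acc=(acc<<6)|0x17=0x317
Completed: cp=U+0317 (starts at byte 10)

Answer: U+056F U+25529 U+0050 U+B3F8 U+0317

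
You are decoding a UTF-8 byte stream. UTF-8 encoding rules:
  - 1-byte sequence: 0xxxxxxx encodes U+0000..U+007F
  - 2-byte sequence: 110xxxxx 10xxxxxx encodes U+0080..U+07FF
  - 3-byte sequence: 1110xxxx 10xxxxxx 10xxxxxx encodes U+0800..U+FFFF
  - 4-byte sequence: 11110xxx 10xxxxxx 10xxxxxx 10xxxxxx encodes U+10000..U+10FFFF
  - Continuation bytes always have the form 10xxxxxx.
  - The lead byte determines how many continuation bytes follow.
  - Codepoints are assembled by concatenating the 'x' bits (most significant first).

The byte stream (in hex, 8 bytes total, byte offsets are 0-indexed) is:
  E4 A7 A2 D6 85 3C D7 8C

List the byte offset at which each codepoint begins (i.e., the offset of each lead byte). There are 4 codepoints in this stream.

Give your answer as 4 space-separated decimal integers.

Byte[0]=E4: 3-byte lead, need 2 cont bytes. acc=0x4
Byte[1]=A7: continuation. acc=(acc<<6)|0x27=0x127
Byte[2]=A2: continuation. acc=(acc<<6)|0x22=0x49E2
Completed: cp=U+49E2 (starts at byte 0)
Byte[3]=D6: 2-byte lead, need 1 cont bytes. acc=0x16
Byte[4]=85: continuation. acc=(acc<<6)|0x05=0x585
Completed: cp=U+0585 (starts at byte 3)
Byte[5]=3C: 1-byte ASCII. cp=U+003C
Byte[6]=D7: 2-byte lead, need 1 cont bytes. acc=0x17
Byte[7]=8C: continuation. acc=(acc<<6)|0x0C=0x5CC
Completed: cp=U+05CC (starts at byte 6)

Answer: 0 3 5 6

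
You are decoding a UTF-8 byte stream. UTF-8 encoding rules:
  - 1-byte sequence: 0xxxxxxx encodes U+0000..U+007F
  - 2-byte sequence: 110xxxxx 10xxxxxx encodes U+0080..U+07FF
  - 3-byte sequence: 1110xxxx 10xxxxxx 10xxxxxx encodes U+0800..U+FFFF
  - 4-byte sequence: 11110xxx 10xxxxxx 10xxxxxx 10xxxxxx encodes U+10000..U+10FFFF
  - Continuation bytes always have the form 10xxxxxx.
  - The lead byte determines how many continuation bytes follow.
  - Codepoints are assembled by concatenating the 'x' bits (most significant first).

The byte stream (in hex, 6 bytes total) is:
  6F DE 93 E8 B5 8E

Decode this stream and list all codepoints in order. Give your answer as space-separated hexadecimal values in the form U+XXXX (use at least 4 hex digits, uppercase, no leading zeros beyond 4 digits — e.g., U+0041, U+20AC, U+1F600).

Answer: U+006F U+0793 U+8D4E

Derivation:
Byte[0]=6F: 1-byte ASCII. cp=U+006F
Byte[1]=DE: 2-byte lead, need 1 cont bytes. acc=0x1E
Byte[2]=93: continuation. acc=(acc<<6)|0x13=0x793
Completed: cp=U+0793 (starts at byte 1)
Byte[3]=E8: 3-byte lead, need 2 cont bytes. acc=0x8
Byte[4]=B5: continuation. acc=(acc<<6)|0x35=0x235
Byte[5]=8E: continuation. acc=(acc<<6)|0x0E=0x8D4E
Completed: cp=U+8D4E (starts at byte 3)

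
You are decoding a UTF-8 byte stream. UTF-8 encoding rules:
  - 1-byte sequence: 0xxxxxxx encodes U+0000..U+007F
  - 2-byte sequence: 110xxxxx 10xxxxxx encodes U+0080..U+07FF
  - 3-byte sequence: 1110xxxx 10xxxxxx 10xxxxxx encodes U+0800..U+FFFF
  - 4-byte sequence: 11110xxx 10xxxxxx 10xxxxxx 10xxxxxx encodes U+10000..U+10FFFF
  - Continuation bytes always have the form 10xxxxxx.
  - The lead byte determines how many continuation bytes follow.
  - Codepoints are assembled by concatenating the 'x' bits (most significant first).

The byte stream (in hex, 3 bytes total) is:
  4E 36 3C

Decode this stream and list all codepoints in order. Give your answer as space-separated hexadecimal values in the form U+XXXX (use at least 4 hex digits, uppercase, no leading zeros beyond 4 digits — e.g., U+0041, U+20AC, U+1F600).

Byte[0]=4E: 1-byte ASCII. cp=U+004E
Byte[1]=36: 1-byte ASCII. cp=U+0036
Byte[2]=3C: 1-byte ASCII. cp=U+003C

Answer: U+004E U+0036 U+003C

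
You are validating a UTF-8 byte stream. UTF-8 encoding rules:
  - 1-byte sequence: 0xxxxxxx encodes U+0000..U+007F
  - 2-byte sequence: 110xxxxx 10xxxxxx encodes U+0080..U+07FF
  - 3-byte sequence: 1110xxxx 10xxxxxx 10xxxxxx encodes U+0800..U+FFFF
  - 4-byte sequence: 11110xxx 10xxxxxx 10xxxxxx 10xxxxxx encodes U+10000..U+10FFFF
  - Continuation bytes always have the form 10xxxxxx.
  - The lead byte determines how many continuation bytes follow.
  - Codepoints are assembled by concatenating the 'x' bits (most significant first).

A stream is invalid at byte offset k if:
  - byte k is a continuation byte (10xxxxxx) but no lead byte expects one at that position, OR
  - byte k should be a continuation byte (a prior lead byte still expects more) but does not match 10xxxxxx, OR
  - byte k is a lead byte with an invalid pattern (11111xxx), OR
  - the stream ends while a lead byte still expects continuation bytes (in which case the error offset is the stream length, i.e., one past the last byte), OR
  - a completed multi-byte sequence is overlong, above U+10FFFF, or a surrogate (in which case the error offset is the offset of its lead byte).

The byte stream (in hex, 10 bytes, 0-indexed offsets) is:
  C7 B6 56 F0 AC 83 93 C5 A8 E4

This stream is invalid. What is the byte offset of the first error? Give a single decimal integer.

Answer: 10

Derivation:
Byte[0]=C7: 2-byte lead, need 1 cont bytes. acc=0x7
Byte[1]=B6: continuation. acc=(acc<<6)|0x36=0x1F6
Completed: cp=U+01F6 (starts at byte 0)
Byte[2]=56: 1-byte ASCII. cp=U+0056
Byte[3]=F0: 4-byte lead, need 3 cont bytes. acc=0x0
Byte[4]=AC: continuation. acc=(acc<<6)|0x2C=0x2C
Byte[5]=83: continuation. acc=(acc<<6)|0x03=0xB03
Byte[6]=93: continuation. acc=(acc<<6)|0x13=0x2C0D3
Completed: cp=U+2C0D3 (starts at byte 3)
Byte[7]=C5: 2-byte lead, need 1 cont bytes. acc=0x5
Byte[8]=A8: continuation. acc=(acc<<6)|0x28=0x168
Completed: cp=U+0168 (starts at byte 7)
Byte[9]=E4: 3-byte lead, need 2 cont bytes. acc=0x4
Byte[10]: stream ended, expected continuation. INVALID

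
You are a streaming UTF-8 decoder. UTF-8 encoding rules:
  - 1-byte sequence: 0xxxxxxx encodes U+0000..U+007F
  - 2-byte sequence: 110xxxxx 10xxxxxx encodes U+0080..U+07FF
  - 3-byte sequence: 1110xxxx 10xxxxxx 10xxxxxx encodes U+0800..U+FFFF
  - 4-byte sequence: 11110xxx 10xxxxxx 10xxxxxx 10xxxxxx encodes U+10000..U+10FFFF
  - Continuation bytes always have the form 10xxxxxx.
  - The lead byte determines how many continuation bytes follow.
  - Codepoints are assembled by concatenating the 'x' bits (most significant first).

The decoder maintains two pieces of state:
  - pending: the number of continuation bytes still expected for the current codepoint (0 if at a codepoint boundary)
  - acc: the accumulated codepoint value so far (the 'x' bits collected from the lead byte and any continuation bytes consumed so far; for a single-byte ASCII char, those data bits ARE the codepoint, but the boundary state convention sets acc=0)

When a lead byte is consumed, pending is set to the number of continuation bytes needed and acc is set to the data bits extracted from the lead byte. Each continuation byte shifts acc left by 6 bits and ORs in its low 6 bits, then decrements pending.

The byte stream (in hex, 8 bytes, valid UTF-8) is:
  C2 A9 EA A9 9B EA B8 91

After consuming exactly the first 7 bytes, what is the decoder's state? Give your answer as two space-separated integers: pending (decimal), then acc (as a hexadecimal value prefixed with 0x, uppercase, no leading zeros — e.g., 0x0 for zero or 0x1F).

Byte[0]=C2: 2-byte lead. pending=1, acc=0x2
Byte[1]=A9: continuation. acc=(acc<<6)|0x29=0xA9, pending=0
Byte[2]=EA: 3-byte lead. pending=2, acc=0xA
Byte[3]=A9: continuation. acc=(acc<<6)|0x29=0x2A9, pending=1
Byte[4]=9B: continuation. acc=(acc<<6)|0x1B=0xAA5B, pending=0
Byte[5]=EA: 3-byte lead. pending=2, acc=0xA
Byte[6]=B8: continuation. acc=(acc<<6)|0x38=0x2B8, pending=1

Answer: 1 0x2B8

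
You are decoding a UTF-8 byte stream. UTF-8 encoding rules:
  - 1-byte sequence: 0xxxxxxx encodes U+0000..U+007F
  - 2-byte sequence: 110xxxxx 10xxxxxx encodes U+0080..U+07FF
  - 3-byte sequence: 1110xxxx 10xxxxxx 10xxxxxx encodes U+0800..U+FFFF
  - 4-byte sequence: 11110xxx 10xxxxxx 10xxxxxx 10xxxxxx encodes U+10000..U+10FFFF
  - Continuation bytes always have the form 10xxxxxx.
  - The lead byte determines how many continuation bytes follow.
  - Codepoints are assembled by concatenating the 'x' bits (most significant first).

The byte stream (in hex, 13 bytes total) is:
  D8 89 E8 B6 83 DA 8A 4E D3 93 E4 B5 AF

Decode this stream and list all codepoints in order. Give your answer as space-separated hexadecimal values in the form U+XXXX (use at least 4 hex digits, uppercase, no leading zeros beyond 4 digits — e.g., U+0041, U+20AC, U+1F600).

Answer: U+0609 U+8D83 U+068A U+004E U+04D3 U+4D6F

Derivation:
Byte[0]=D8: 2-byte lead, need 1 cont bytes. acc=0x18
Byte[1]=89: continuation. acc=(acc<<6)|0x09=0x609
Completed: cp=U+0609 (starts at byte 0)
Byte[2]=E8: 3-byte lead, need 2 cont bytes. acc=0x8
Byte[3]=B6: continuation. acc=(acc<<6)|0x36=0x236
Byte[4]=83: continuation. acc=(acc<<6)|0x03=0x8D83
Completed: cp=U+8D83 (starts at byte 2)
Byte[5]=DA: 2-byte lead, need 1 cont bytes. acc=0x1A
Byte[6]=8A: continuation. acc=(acc<<6)|0x0A=0x68A
Completed: cp=U+068A (starts at byte 5)
Byte[7]=4E: 1-byte ASCII. cp=U+004E
Byte[8]=D3: 2-byte lead, need 1 cont bytes. acc=0x13
Byte[9]=93: continuation. acc=(acc<<6)|0x13=0x4D3
Completed: cp=U+04D3 (starts at byte 8)
Byte[10]=E4: 3-byte lead, need 2 cont bytes. acc=0x4
Byte[11]=B5: continuation. acc=(acc<<6)|0x35=0x135
Byte[12]=AF: continuation. acc=(acc<<6)|0x2F=0x4D6F
Completed: cp=U+4D6F (starts at byte 10)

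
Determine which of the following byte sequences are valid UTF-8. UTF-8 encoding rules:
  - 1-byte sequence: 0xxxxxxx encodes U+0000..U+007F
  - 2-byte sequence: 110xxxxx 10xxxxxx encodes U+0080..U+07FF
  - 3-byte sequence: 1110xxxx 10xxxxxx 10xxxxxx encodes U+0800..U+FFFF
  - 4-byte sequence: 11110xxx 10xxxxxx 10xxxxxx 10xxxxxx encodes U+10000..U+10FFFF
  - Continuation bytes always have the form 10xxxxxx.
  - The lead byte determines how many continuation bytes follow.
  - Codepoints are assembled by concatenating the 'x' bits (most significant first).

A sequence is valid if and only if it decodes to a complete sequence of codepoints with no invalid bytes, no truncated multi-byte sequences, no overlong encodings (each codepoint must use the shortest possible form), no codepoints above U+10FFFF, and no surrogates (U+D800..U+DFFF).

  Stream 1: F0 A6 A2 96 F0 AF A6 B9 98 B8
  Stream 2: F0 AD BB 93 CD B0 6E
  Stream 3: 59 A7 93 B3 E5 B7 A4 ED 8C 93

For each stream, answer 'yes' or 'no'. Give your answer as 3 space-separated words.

Answer: no yes no

Derivation:
Stream 1: error at byte offset 8. INVALID
Stream 2: decodes cleanly. VALID
Stream 3: error at byte offset 1. INVALID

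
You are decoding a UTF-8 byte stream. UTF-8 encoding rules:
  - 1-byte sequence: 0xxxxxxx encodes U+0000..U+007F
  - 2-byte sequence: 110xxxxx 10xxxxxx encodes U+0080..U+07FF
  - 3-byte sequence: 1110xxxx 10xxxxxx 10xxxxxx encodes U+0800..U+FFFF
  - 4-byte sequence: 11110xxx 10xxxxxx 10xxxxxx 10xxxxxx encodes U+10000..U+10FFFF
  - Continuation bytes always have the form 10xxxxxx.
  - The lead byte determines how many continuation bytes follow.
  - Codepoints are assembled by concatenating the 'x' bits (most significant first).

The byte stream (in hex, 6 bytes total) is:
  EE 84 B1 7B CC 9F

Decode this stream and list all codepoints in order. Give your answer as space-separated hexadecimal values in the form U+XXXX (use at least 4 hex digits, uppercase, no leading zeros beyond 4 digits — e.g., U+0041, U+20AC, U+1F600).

Byte[0]=EE: 3-byte lead, need 2 cont bytes. acc=0xE
Byte[1]=84: continuation. acc=(acc<<6)|0x04=0x384
Byte[2]=B1: continuation. acc=(acc<<6)|0x31=0xE131
Completed: cp=U+E131 (starts at byte 0)
Byte[3]=7B: 1-byte ASCII. cp=U+007B
Byte[4]=CC: 2-byte lead, need 1 cont bytes. acc=0xC
Byte[5]=9F: continuation. acc=(acc<<6)|0x1F=0x31F
Completed: cp=U+031F (starts at byte 4)

Answer: U+E131 U+007B U+031F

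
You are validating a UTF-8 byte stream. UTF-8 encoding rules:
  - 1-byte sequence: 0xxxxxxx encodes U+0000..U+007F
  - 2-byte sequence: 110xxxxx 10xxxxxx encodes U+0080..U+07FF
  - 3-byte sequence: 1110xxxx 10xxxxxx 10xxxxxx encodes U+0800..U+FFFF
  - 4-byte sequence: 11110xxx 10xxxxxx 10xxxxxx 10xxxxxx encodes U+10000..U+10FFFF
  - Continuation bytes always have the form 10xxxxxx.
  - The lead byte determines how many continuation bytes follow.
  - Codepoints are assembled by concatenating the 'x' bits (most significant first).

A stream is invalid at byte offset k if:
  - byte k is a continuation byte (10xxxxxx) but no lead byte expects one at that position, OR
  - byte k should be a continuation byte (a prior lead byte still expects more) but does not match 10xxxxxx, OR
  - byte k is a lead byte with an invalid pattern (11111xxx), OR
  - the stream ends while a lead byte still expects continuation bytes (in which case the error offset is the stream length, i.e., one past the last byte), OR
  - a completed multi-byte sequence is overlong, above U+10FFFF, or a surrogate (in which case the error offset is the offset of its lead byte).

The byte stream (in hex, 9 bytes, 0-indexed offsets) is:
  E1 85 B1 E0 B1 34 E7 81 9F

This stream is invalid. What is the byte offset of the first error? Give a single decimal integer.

Byte[0]=E1: 3-byte lead, need 2 cont bytes. acc=0x1
Byte[1]=85: continuation. acc=(acc<<6)|0x05=0x45
Byte[2]=B1: continuation. acc=(acc<<6)|0x31=0x1171
Completed: cp=U+1171 (starts at byte 0)
Byte[3]=E0: 3-byte lead, need 2 cont bytes. acc=0x0
Byte[4]=B1: continuation. acc=(acc<<6)|0x31=0x31
Byte[5]=34: expected 10xxxxxx continuation. INVALID

Answer: 5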